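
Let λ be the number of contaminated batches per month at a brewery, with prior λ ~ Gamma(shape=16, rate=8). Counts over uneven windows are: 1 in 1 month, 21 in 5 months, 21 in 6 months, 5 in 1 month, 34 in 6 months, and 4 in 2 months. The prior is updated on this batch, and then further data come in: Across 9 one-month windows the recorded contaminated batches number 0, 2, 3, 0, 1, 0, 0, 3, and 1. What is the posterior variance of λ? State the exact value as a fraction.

28/361

Total count: 1 + 21 + 21 + 5 + 34 + 4 = 86.
Total exposure: 1 + 5 + 6 + 1 + 6 + 2 = 21 months.
After the first batch: Gamma(16 + 86, 8 + 21) = Gamma(102, 29).
Total count: 0 + 2 + 3 + 0 + 1 + 0 + 0 + 3 + 1 = 10.
Total exposure: 9 months.
After the second batch: Gamma(102 + 10, 29 + 9) = Gamma(112, 38).
Posterior variance = α'/β'² = 112/1444 = 28/361.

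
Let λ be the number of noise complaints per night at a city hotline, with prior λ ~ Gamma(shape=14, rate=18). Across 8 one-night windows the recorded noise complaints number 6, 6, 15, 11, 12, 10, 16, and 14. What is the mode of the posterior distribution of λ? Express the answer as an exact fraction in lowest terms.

103/26

Total count: 6 + 6 + 15 + 11 + 12 + 10 + 16 + 14 = 90.
Total exposure: 8 nights.
By Gamma–Poisson conjugacy, the posterior is Gamma(α + Σx, β + Σt) = Gamma(14 + 90, 18 + 8) = Gamma(104, 26).
Posterior mode = (α'−1)/β' = 103/26.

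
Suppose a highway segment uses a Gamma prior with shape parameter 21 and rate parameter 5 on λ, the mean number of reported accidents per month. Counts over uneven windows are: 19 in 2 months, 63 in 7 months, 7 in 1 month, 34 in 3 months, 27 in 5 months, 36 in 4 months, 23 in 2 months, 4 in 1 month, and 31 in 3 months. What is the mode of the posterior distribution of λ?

Total count: 19 + 63 + 7 + 34 + 27 + 36 + 23 + 4 + 31 = 244.
Total exposure: 2 + 7 + 1 + 3 + 5 + 4 + 2 + 1 + 3 = 28 months.
By Gamma–Poisson conjugacy, the posterior is Gamma(α + Σx, β + Σt) = Gamma(21 + 244, 5 + 28) = Gamma(265, 33).
Posterior mode = (α'−1)/β' = 264/33 = 8.

8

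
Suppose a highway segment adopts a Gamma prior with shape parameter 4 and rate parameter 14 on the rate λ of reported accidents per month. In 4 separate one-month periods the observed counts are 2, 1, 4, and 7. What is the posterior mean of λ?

1

Total count: 2 + 1 + 4 + 7 = 14.
Total exposure: 4 months.
Conjugate update: add total count to the shape and total exposure to the rate, giving Gamma(18, 18).
Posterior mean = α'/β' = 18/18 = 1.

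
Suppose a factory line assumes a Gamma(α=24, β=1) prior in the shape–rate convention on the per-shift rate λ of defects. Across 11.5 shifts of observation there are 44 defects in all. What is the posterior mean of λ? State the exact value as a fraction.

Total count 44 over total exposure 11.5 shifts.
Gamma(α, β) with Poisson data over total exposure Σt gives posterior Gamma(α+Σx, β+Σt) = Gamma(68, 25/2).
Posterior mean = α'/β' = 68/(25/2) = 136/25.

136/25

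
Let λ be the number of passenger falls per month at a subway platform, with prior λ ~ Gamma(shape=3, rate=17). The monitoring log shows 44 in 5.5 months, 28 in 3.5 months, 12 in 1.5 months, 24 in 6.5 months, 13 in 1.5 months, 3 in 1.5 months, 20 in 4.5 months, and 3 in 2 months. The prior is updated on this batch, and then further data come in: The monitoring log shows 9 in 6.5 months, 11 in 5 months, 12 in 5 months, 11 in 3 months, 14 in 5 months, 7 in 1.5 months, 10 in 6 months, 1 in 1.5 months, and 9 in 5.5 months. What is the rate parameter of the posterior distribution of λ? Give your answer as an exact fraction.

Total count: 44 + 28 + 12 + 24 + 13 + 3 + 20 + 3 = 147.
Total exposure: 5.5 + 3.5 + 1.5 + 6.5 + 1.5 + 1.5 + 4.5 + 2 = 26.5 months.
After the first batch: Gamma(3 + 147, 17 + 26.5) = Gamma(150, 87/2).
Total count: 9 + 11 + 12 + 11 + 14 + 7 + 10 + 1 + 9 = 84.
Total exposure: 6.5 + 5 + 5 + 3 + 5 + 1.5 + 6 + 1.5 + 5.5 = 39 months.
After the second batch: Gamma(150 + 84, 87/2 + 39) = Gamma(234, 165/2).

165/2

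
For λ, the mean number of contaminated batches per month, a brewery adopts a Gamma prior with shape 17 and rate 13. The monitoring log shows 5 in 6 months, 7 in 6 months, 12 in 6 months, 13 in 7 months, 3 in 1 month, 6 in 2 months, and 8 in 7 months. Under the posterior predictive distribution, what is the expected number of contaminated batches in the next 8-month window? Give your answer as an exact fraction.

Total count: 5 + 7 + 12 + 13 + 3 + 6 + 8 = 54.
Total exposure: 6 + 6 + 6 + 7 + 1 + 2 + 7 = 35 months.
The Gamma prior is conjugate for the Poisson rate, so λ | data ~ Gamma(17+54, 13+35) = Gamma(71, 48).
Predictive mean over an 8-month window = T·E[λ|data] = 8·71/48 = 71/6.

71/6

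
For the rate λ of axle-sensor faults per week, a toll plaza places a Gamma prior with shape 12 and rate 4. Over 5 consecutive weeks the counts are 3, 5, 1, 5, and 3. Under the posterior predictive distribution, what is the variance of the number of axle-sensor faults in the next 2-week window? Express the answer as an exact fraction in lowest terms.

Total count: 3 + 5 + 1 + 5 + 3 = 17.
Total exposure: 5 weeks.
By Gamma–Poisson conjugacy, the posterior is Gamma(α + Σx, β + Σt) = Gamma(12 + 17, 4 + 5) = Gamma(29, 9).
The posterior predictive for a window of length T is Negative Binomial with variance T·α'·(β'+T)/β'² = 2·29·11/81 = 638/81.

638/81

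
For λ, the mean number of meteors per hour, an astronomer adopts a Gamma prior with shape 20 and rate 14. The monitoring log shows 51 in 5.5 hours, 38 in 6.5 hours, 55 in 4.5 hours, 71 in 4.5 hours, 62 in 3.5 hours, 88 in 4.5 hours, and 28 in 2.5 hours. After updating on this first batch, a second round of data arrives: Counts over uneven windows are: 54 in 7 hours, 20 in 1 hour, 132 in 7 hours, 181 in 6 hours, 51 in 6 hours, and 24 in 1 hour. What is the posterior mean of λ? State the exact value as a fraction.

Total count: 51 + 38 + 55 + 71 + 62 + 88 + 28 = 393.
Total exposure: 5.5 + 6.5 + 4.5 + 4.5 + 3.5 + 4.5 + 2.5 = 31.5 hours.
After the first batch: Gamma(20 + 393, 14 + 31.5) = Gamma(413, 91/2).
Total count: 54 + 20 + 132 + 181 + 51 + 24 = 462.
Total exposure: 7 + 1 + 7 + 6 + 6 + 1 = 28 hours.
After the second batch: Gamma(413 + 462, 91/2 + 28) = Gamma(875, 147/2).
Posterior mean = α'/β' = 875/(147/2) = 250/21.

250/21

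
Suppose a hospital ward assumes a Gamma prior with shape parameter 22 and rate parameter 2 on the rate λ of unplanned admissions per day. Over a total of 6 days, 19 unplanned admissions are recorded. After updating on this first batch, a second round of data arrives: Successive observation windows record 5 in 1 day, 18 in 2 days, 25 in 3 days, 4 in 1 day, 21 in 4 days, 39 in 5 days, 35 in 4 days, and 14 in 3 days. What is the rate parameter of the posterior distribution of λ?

Total count 19 over total exposure 6 days.
After the first batch: Gamma(22 + 19, 2 + 6) = Gamma(41, 8).
Total count: 5 + 18 + 25 + 4 + 21 + 39 + 35 + 14 = 161.
Total exposure: 1 + 2 + 3 + 1 + 4 + 5 + 4 + 3 = 23 days.
After the second batch: Gamma(41 + 161, 8 + 23) = Gamma(202, 31).

31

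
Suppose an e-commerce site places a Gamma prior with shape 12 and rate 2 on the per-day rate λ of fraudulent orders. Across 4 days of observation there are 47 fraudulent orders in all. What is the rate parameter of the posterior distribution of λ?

6

Total count 47 over total exposure 4 days.
Conjugate update: add total count to the shape and total exposure to the rate, giving Gamma(59, 6).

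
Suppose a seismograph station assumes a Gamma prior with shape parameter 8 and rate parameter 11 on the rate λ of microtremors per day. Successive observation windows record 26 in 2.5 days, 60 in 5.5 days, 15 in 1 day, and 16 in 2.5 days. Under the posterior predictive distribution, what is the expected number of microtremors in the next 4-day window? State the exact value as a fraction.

200/9

Total count: 26 + 60 + 15 + 16 = 117.
Total exposure: 2.5 + 5.5 + 1 + 2.5 = 11.5 days.
Gamma(α, β) with Poisson data over total exposure Σt gives posterior Gamma(α+Σx, β+Σt) = Gamma(125, 45/2).
Predictive mean over a 4-day window = T·E[λ|data] = 4·125/(45/2) = 200/9.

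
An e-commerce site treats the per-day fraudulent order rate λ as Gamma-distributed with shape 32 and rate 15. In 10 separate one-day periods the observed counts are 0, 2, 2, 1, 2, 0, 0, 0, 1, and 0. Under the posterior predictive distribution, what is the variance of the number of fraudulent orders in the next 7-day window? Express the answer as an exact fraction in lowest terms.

Total count: 0 + 2 + 2 + 1 + 2 + 0 + 0 + 0 + 1 + 0 = 8.
Total exposure: 10 days.
The Gamma prior is conjugate for the Poisson rate, so λ | data ~ Gamma(32+8, 15+10) = Gamma(40, 25).
The posterior predictive for a window of length T is Negative Binomial with variance T·α'·(β'+T)/β'² = 7·40·32/625 = 1792/125.

1792/125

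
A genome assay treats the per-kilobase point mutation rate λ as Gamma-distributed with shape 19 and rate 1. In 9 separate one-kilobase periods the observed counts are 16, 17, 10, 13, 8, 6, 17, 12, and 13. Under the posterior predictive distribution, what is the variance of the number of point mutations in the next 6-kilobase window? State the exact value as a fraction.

3144/25

Total count: 16 + 17 + 10 + 13 + 8 + 6 + 17 + 12 + 13 = 112.
Total exposure: 9 kilobases.
Posterior: α' = 19 + 112 = 131, β' = 1 + 9 = 10.
The posterior predictive for a window of length T is Negative Binomial with variance T·α'·(β'+T)/β'² = 6·131·16/100 = 3144/25.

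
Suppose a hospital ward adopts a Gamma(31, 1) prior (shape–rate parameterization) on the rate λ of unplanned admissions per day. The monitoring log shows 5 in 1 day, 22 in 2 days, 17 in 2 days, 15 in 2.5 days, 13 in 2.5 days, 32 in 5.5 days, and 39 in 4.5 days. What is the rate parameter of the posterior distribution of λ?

Total count: 5 + 22 + 17 + 15 + 13 + 32 + 39 = 143.
Total exposure: 1 + 2 + 2 + 2.5 + 2.5 + 5.5 + 4.5 = 20 days.
Conjugate update: add total count to the shape and total exposure to the rate, giving Gamma(174, 21).

21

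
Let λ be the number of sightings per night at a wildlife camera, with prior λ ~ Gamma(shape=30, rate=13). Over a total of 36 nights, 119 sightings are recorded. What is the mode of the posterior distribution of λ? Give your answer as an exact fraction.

148/49

Total count 119 over total exposure 36 nights.
Posterior: α' = 30 + 119 = 149, β' = 13 + 36 = 49.
Posterior mode = (α'−1)/β' = 148/49.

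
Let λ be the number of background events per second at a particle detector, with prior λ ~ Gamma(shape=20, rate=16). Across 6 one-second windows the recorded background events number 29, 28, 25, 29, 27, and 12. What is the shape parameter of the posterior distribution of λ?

170

Total count: 29 + 28 + 25 + 29 + 27 + 12 = 150.
Total exposure: 6 seconds.
Posterior: α' = 20 + 150 = 170, β' = 16 + 6 = 22.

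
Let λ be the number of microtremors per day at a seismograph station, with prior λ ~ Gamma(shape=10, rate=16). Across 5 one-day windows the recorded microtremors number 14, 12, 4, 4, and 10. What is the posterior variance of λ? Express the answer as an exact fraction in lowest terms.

6/49

Total count: 14 + 12 + 4 + 4 + 10 = 44.
Total exposure: 5 days.
Posterior: α' = 10 + 44 = 54, β' = 16 + 5 = 21.
Posterior variance = α'/β'² = 54/441 = 6/49.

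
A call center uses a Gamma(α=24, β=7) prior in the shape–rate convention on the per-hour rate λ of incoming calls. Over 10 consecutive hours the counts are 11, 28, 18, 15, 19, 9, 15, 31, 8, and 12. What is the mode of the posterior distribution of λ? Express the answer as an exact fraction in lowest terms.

Total count: 11 + 28 + 18 + 15 + 19 + 9 + 15 + 31 + 8 + 12 = 166.
Total exposure: 10 hours.
The Gamma prior is conjugate for the Poisson rate, so λ | data ~ Gamma(24+166, 7+10) = Gamma(190, 17).
Posterior mode = (α'−1)/β' = 189/17.

189/17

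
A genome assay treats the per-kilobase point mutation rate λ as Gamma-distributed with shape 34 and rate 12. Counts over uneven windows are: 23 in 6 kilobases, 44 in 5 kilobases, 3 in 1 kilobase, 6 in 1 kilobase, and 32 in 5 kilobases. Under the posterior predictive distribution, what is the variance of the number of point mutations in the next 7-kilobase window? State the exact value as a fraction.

18389/450

Total count: 23 + 44 + 3 + 6 + 32 = 108.
Total exposure: 6 + 5 + 1 + 1 + 5 = 18 kilobases.
The Gamma prior is conjugate for the Poisson rate, so λ | data ~ Gamma(34+108, 12+18) = Gamma(142, 30).
The posterior predictive for a window of length T is Negative Binomial with variance T·α'·(β'+T)/β'² = 7·142·37/900 = 18389/450.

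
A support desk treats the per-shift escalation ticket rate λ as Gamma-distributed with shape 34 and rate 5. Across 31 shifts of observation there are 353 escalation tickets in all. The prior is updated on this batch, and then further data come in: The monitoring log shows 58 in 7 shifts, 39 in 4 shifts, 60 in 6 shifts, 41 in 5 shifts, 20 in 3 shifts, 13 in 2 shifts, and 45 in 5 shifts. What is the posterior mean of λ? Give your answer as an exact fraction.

Total count 353 over total exposure 31 shifts.
After the first batch: Gamma(34 + 353, 5 + 31) = Gamma(387, 36).
Total count: 58 + 39 + 60 + 41 + 20 + 13 + 45 = 276.
Total exposure: 7 + 4 + 6 + 5 + 3 + 2 + 5 = 32 shifts.
After the second batch: Gamma(387 + 276, 36 + 32) = Gamma(663, 68).
Posterior mean = α'/β' = 663/68 = 39/4.

39/4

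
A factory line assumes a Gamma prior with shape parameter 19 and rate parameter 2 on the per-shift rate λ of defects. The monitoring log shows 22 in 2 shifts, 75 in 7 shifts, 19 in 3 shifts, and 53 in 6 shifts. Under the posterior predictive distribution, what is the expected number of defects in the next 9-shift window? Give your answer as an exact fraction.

Total count: 22 + 75 + 19 + 53 = 169.
Total exposure: 2 + 7 + 3 + 6 = 18 shifts.
By Gamma–Poisson conjugacy, the posterior is Gamma(α + Σx, β + Σt) = Gamma(19 + 169, 2 + 18) = Gamma(188, 20).
Predictive mean over a 9-shift window = T·E[λ|data] = 9·188/20 = 423/5.

423/5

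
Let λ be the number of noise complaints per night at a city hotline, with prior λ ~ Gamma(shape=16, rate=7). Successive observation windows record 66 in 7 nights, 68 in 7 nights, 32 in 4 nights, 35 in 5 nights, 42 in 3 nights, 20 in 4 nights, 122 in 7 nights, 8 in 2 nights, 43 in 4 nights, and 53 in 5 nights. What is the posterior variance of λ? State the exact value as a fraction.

Total count: 66 + 68 + 32 + 35 + 42 + 20 + 122 + 8 + 43 + 53 = 489.
Total exposure: 7 + 7 + 4 + 5 + 3 + 4 + 7 + 2 + 4 + 5 = 48 nights.
The Gamma prior is conjugate for the Poisson rate, so λ | data ~ Gamma(16+489, 7+48) = Gamma(505, 55).
Posterior variance = α'/β'² = 505/3025 = 101/605.

101/605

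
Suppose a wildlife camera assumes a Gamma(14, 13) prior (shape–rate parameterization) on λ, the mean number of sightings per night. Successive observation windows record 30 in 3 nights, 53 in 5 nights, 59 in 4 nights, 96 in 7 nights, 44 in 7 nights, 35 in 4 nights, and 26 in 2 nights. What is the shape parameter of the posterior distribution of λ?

Total count: 30 + 53 + 59 + 96 + 44 + 35 + 26 = 343.
Total exposure: 3 + 5 + 4 + 7 + 7 + 4 + 2 = 32 nights.
Conjugate update: add total count to the shape and total exposure to the rate, giving Gamma(357, 45).

357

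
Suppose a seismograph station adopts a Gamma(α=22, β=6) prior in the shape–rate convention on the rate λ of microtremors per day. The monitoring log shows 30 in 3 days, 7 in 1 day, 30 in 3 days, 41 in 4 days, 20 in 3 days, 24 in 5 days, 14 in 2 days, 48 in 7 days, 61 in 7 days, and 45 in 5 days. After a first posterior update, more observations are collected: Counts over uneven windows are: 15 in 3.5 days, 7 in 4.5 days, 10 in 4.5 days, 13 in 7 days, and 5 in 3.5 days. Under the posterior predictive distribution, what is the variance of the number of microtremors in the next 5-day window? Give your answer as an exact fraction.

Total count: 30 + 7 + 30 + 41 + 20 + 24 + 14 + 48 + 61 + 45 = 320.
Total exposure: 3 + 1 + 3 + 4 + 3 + 5 + 2 + 7 + 7 + 5 = 40 days.
After the first batch: Gamma(22 + 320, 6 + 40) = Gamma(342, 46).
Total count: 15 + 7 + 10 + 13 + 5 = 50.
Total exposure: 3.5 + 4.5 + 4.5 + 7 + 3.5 = 23 days.
After the second batch: Gamma(342 + 50, 46 + 23) = Gamma(392, 69).
The posterior predictive for a window of length T is Negative Binomial with variance T·α'·(β'+T)/β'² = 5·392·74/4761 = 145040/4761.

145040/4761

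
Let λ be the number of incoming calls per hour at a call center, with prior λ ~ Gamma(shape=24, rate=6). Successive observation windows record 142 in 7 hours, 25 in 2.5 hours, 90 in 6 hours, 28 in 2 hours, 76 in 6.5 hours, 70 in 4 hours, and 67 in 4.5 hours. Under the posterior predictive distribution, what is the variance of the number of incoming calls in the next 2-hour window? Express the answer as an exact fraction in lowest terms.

169128/5929

Total count: 142 + 25 + 90 + 28 + 76 + 70 + 67 = 498.
Total exposure: 7 + 2.5 + 6 + 2 + 6.5 + 4 + 4.5 = 32.5 hours.
Conjugate update: add total count to the shape and total exposure to the rate, giving Gamma(522, 77/2).
The posterior predictive for a window of length T is Negative Binomial with variance T·α'·(β'+T)/β'² = 2·522·(81/2)/(5929/4) = 169128/5929.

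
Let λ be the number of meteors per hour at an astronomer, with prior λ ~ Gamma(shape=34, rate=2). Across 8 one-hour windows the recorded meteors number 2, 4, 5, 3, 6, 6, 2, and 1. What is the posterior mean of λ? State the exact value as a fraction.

63/10

Total count: 2 + 4 + 5 + 3 + 6 + 6 + 2 + 1 = 29.
Total exposure: 8 hours.
Gamma(α, β) with Poisson data over total exposure Σt gives posterior Gamma(α+Σx, β+Σt) = Gamma(63, 10).
Posterior mean = α'/β' = 63/10.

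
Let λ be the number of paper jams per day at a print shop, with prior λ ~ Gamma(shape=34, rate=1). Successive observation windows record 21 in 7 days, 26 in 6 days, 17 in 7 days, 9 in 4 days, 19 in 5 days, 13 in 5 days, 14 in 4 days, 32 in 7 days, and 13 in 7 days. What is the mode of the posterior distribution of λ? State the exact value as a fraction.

197/53

Total count: 21 + 26 + 17 + 9 + 19 + 13 + 14 + 32 + 13 = 164.
Total exposure: 7 + 6 + 7 + 4 + 5 + 5 + 4 + 7 + 7 = 52 days.
Conjugate update: add total count to the shape and total exposure to the rate, giving Gamma(198, 53).
Posterior mode = (α'−1)/β' = 197/53.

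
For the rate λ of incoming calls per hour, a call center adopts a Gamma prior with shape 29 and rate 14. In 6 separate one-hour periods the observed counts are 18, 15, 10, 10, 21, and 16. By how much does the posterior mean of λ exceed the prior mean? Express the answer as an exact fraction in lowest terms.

Total count: 18 + 15 + 10 + 10 + 21 + 16 = 90.
Total exposure: 6 hours.
The Gamma prior is conjugate for the Poisson rate, so λ | data ~ Gamma(29+90, 14+6) = Gamma(119, 20).
Posterior mean = 119/20 = 119/20; prior mean = 29/14 = 29/14. Difference = 119/20 − 29/14 = 543/140.

543/140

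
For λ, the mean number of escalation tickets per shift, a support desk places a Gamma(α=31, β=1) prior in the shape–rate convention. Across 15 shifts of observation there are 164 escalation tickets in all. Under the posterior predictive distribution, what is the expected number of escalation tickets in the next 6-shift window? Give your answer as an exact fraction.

Total count 164 over total exposure 15 shifts.
By Gamma–Poisson conjugacy, the posterior is Gamma(α + Σx, β + Σt) = Gamma(31 + 164, 1 + 15) = Gamma(195, 16).
Predictive mean over a 6-shift window = T·E[λ|data] = 6·195/16 = 585/8.

585/8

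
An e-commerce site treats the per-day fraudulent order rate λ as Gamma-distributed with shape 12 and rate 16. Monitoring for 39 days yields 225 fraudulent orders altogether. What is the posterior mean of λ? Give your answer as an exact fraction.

237/55

Total count 225 over total exposure 39 days.
The Gamma prior is conjugate for the Poisson rate, so λ | data ~ Gamma(12+225, 16+39) = Gamma(237, 55).
Posterior mean = α'/β' = 237/55.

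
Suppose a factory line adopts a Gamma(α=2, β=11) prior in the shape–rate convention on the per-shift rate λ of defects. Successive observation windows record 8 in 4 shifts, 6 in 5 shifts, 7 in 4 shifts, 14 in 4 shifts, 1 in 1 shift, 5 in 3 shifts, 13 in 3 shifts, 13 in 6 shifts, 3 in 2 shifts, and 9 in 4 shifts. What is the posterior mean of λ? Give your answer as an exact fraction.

Total count: 8 + 6 + 7 + 14 + 1 + 5 + 13 + 13 + 3 + 9 = 79.
Total exposure: 4 + 5 + 4 + 4 + 1 + 3 + 3 + 6 + 2 + 4 = 36 shifts.
By Gamma–Poisson conjugacy, the posterior is Gamma(α + Σx, β + Σt) = Gamma(2 + 79, 11 + 36) = Gamma(81, 47).
Posterior mean = α'/β' = 81/47.

81/47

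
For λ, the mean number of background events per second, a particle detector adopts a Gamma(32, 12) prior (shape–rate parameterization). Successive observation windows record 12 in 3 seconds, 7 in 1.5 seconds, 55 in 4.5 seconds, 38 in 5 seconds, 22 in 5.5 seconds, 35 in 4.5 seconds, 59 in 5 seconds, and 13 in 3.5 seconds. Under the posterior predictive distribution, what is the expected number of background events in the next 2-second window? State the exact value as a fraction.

Total count: 12 + 7 + 55 + 38 + 22 + 35 + 59 + 13 = 241.
Total exposure: 3 + 1.5 + 4.5 + 5 + 5.5 + 4.5 + 5 + 3.5 = 32.5 seconds.
Posterior: α' = 32 + 241 = 273, β' = 12 + 32.5 = 89/2.
Predictive mean over a 2-second window = T·E[λ|data] = 2·273/(89/2) = 1092/89.

1092/89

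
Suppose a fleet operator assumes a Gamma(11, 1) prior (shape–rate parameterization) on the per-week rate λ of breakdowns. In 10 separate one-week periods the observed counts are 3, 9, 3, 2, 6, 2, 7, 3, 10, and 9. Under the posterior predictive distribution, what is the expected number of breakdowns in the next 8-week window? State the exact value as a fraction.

Total count: 3 + 9 + 3 + 2 + 6 + 2 + 7 + 3 + 10 + 9 = 54.
Total exposure: 10 weeks.
By Gamma–Poisson conjugacy, the posterior is Gamma(α + Σx, β + Σt) = Gamma(11 + 54, 1 + 10) = Gamma(65, 11).
Predictive mean over an 8-week window = T·E[λ|data] = 8·65/11 = 520/11.

520/11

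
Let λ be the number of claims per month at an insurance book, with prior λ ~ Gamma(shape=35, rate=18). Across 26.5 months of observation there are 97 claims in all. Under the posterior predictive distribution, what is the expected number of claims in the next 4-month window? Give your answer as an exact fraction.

1056/89

Total count 97 over total exposure 26.5 months.
Posterior: α' = 35 + 97 = 132, β' = 18 + 26.5 = 89/2.
Predictive mean over a 4-month window = T·E[λ|data] = 4·132/(89/2) = 1056/89.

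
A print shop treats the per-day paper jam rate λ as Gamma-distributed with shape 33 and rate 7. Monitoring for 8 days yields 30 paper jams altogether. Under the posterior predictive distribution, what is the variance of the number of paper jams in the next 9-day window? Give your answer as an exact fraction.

Total count 30 over total exposure 8 days.
The Gamma prior is conjugate for the Poisson rate, so λ | data ~ Gamma(33+30, 7+8) = Gamma(63, 15).
The posterior predictive for a window of length T is Negative Binomial with variance T·α'·(β'+T)/β'² = 9·63·24/225 = 1512/25.

1512/25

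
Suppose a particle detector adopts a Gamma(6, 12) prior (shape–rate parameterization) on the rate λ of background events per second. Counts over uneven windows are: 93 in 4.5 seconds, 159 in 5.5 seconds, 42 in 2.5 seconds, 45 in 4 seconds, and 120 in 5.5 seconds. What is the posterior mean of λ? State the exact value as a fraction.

465/34

Total count: 93 + 159 + 42 + 45 + 120 = 459.
Total exposure: 4.5 + 5.5 + 2.5 + 4 + 5.5 = 22 seconds.
Conjugate update: add total count to the shape and total exposure to the rate, giving Gamma(465, 34).
Posterior mean = α'/β' = 465/34.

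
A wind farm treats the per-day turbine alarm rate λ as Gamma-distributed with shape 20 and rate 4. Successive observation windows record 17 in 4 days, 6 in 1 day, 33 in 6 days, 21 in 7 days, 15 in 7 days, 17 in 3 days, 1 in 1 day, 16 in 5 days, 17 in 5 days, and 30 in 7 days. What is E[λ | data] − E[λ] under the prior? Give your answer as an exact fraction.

-57/50

Total count: 17 + 6 + 33 + 21 + 15 + 17 + 1 + 16 + 17 + 30 = 173.
Total exposure: 4 + 1 + 6 + 7 + 7 + 3 + 1 + 5 + 5 + 7 = 46 days.
By Gamma–Poisson conjugacy, the posterior is Gamma(α + Σx, β + Σt) = Gamma(20 + 173, 4 + 46) = Gamma(193, 50).
Posterior mean = 193/50 = 193/50; prior mean = 20/4 = 5. Difference = 193/50 − 5 = -57/50.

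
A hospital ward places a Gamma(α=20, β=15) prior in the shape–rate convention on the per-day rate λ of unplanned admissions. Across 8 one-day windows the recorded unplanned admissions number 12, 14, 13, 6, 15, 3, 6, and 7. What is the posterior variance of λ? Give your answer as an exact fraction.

96/529

Total count: 12 + 14 + 13 + 6 + 15 + 3 + 6 + 7 = 76.
Total exposure: 8 days.
Conjugate update: add total count to the shape and total exposure to the rate, giving Gamma(96, 23).
Posterior variance = α'/β'² = 96/529.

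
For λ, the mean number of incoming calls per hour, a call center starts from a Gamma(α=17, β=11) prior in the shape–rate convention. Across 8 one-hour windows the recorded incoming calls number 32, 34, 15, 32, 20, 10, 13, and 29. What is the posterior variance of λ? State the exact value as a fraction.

Total count: 32 + 34 + 15 + 32 + 20 + 10 + 13 + 29 = 185.
Total exposure: 8 hours.
By Gamma–Poisson conjugacy, the posterior is Gamma(α + Σx, β + Σt) = Gamma(17 + 185, 11 + 8) = Gamma(202, 19).
Posterior variance = α'/β'² = 202/361.

202/361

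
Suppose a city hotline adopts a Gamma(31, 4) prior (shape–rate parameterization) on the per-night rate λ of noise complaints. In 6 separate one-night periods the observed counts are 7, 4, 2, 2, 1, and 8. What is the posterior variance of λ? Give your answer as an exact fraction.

Total count: 7 + 4 + 2 + 2 + 1 + 8 = 24.
Total exposure: 6 nights.
Conjugate update: add total count to the shape and total exposure to the rate, giving Gamma(55, 10).
Posterior variance = α'/β'² = 55/100 = 11/20.

11/20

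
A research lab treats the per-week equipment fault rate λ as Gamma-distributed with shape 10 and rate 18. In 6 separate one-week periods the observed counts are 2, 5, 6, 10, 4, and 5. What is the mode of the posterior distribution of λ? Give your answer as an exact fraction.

Total count: 2 + 5 + 6 + 10 + 4 + 5 = 32.
Total exposure: 6 weeks.
Conjugate update: add total count to the shape and total exposure to the rate, giving Gamma(42, 24).
Posterior mode = (α'−1)/β' = 41/24.

41/24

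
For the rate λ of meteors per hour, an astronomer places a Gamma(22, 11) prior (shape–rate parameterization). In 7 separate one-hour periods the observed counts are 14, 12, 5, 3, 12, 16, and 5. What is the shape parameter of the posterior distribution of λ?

Total count: 14 + 12 + 5 + 3 + 12 + 16 + 5 = 67.
Total exposure: 7 hours.
Conjugate update: add total count to the shape and total exposure to the rate, giving Gamma(89, 18).

89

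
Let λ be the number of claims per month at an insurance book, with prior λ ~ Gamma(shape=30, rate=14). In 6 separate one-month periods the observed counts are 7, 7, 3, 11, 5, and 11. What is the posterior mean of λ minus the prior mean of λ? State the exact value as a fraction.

Total count: 7 + 7 + 3 + 11 + 5 + 11 = 44.
Total exposure: 6 months.
The Gamma prior is conjugate for the Poisson rate, so λ | data ~ Gamma(30+44, 14+6) = Gamma(74, 20).
Posterior mean = 74/20 = 37/10; prior mean = 30/14 = 15/7. Difference = 37/10 − 15/7 = 109/70.

109/70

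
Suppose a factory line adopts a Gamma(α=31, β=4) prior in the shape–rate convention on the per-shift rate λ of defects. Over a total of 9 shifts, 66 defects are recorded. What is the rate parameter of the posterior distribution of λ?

Total count 66 over total exposure 9 shifts.
Posterior: α' = 31 + 66 = 97, β' = 4 + 9 = 13.

13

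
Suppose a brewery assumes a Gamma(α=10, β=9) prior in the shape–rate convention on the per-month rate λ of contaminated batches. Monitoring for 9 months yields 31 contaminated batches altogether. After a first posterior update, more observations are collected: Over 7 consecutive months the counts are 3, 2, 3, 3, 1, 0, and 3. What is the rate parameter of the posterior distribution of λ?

Total count 31 over total exposure 9 months.
After the first batch: Gamma(10 + 31, 9 + 9) = Gamma(41, 18).
Total count: 3 + 2 + 3 + 3 + 1 + 0 + 3 = 15.
Total exposure: 7 months.
After the second batch: Gamma(41 + 15, 18 + 7) = Gamma(56, 25).

25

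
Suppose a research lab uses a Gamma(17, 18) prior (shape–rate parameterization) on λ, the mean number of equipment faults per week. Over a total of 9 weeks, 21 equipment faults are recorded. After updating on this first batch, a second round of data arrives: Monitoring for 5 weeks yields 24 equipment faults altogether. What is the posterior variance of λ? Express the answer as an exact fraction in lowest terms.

Total count 21 over total exposure 9 weeks.
After the first batch: Gamma(17 + 21, 18 + 9) = Gamma(38, 27).
Total count 24 over total exposure 5 weeks.
After the second batch: Gamma(38 + 24, 27 + 5) = Gamma(62, 32).
Posterior variance = α'/β'² = 62/1024 = 31/512.

31/512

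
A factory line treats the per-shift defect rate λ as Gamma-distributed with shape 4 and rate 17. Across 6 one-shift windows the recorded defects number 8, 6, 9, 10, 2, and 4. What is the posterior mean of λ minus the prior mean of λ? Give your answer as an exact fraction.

639/391

Total count: 8 + 6 + 9 + 10 + 2 + 4 = 39.
Total exposure: 6 shifts.
The Gamma prior is conjugate for the Poisson rate, so λ | data ~ Gamma(4+39, 17+6) = Gamma(43, 23).
Posterior mean = 43/23 = 43/23; prior mean = 4/17 = 4/17. Difference = 43/23 − 4/17 = 639/391.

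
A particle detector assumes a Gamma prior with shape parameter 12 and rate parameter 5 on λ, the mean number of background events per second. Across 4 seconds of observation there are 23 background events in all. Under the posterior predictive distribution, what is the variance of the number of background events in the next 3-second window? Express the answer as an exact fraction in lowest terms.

Total count 23 over total exposure 4 seconds.
The Gamma prior is conjugate for the Poisson rate, so λ | data ~ Gamma(12+23, 5+4) = Gamma(35, 9).
The posterior predictive for a window of length T is Negative Binomial with variance T·α'·(β'+T)/β'² = 3·35·12/81 = 140/9.

140/9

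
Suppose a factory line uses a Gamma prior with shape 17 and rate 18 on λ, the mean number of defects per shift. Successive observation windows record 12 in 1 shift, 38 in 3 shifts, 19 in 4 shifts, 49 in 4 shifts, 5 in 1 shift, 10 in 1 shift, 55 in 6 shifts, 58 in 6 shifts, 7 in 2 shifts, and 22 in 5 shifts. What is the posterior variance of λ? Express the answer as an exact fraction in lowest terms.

Total count: 12 + 38 + 19 + 49 + 5 + 10 + 55 + 58 + 7 + 22 = 275.
Total exposure: 1 + 3 + 4 + 4 + 1 + 1 + 6 + 6 + 2 + 5 = 33 shifts.
Gamma(α, β) with Poisson data over total exposure Σt gives posterior Gamma(α+Σx, β+Σt) = Gamma(292, 51).
Posterior variance = α'/β'² = 292/2601.

292/2601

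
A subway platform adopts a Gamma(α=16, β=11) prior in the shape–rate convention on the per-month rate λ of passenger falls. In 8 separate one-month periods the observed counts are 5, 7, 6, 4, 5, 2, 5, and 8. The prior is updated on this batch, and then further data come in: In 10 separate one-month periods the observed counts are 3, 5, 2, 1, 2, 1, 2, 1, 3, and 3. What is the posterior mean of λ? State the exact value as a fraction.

Total count: 5 + 7 + 6 + 4 + 5 + 2 + 5 + 8 = 42.
Total exposure: 8 months.
After the first batch: Gamma(16 + 42, 11 + 8) = Gamma(58, 19).
Total count: 3 + 5 + 2 + 1 + 2 + 1 + 2 + 1 + 3 + 3 = 23.
Total exposure: 10 months.
After the second batch: Gamma(58 + 23, 19 + 10) = Gamma(81, 29).
Posterior mean = α'/β' = 81/29.

81/29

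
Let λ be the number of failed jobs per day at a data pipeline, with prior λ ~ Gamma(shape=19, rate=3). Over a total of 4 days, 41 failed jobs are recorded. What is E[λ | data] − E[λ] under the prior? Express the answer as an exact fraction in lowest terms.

47/21

Total count 41 over total exposure 4 days.
The Gamma prior is conjugate for the Poisson rate, so λ | data ~ Gamma(19+41, 3+4) = Gamma(60, 7).
Posterior mean = 60/7 = 60/7; prior mean = 19/3 = 19/3. Difference = 60/7 − 19/3 = 47/21.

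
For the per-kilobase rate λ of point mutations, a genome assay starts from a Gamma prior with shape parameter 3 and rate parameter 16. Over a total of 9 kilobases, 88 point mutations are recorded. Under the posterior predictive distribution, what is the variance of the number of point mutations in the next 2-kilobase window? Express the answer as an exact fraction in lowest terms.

Total count 88 over total exposure 9 kilobases.
Posterior: α' = 3 + 88 = 91, β' = 16 + 9 = 25.
The posterior predictive for a window of length T is Negative Binomial with variance T·α'·(β'+T)/β'² = 2·91·27/625 = 4914/625.

4914/625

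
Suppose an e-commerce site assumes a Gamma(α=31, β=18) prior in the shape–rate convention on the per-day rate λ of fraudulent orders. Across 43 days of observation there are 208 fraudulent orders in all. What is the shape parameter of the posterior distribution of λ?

Total count 208 over total exposure 43 days.
By Gamma–Poisson conjugacy, the posterior is Gamma(α + Σx, β + Σt) = Gamma(31 + 208, 18 + 43) = Gamma(239, 61).

239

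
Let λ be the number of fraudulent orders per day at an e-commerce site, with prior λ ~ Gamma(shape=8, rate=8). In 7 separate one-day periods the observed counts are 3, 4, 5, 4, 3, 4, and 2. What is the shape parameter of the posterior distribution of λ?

Total count: 3 + 4 + 5 + 4 + 3 + 4 + 2 = 25.
Total exposure: 7 days.
By Gamma–Poisson conjugacy, the posterior is Gamma(α + Σx, β + Σt) = Gamma(8 + 25, 8 + 7) = Gamma(33, 15).

33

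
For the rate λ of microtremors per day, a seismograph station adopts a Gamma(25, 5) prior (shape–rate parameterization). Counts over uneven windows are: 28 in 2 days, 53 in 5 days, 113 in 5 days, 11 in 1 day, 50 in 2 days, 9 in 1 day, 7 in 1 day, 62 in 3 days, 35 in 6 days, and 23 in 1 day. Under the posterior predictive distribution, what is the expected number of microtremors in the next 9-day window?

Total count: 28 + 53 + 113 + 11 + 50 + 9 + 7 + 62 + 35 + 23 = 391.
Total exposure: 2 + 5 + 5 + 1 + 2 + 1 + 1 + 3 + 6 + 1 = 27 days.
Gamma(α, β) with Poisson data over total exposure Σt gives posterior Gamma(α+Σx, β+Σt) = Gamma(416, 32).
Predictive mean over a 9-day window = T·E[λ|data] = 9·416/32 = 117.

117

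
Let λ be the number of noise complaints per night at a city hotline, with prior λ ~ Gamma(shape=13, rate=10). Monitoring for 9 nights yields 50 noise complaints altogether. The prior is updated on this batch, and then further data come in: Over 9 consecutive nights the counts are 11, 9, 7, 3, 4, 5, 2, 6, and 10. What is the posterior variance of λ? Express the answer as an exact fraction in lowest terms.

15/98

Total count 50 over total exposure 9 nights.
After the first batch: Gamma(13 + 50, 10 + 9) = Gamma(63, 19).
Total count: 11 + 9 + 7 + 3 + 4 + 5 + 2 + 6 + 10 = 57.
Total exposure: 9 nights.
After the second batch: Gamma(63 + 57, 19 + 9) = Gamma(120, 28).
Posterior variance = α'/β'² = 120/784 = 15/98.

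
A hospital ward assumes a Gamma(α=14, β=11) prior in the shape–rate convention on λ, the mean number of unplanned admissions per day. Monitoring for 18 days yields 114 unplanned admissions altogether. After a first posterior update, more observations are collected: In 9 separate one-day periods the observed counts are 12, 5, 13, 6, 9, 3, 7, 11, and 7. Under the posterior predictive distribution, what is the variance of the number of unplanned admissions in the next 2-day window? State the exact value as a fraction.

4020/361

Total count 114 over total exposure 18 days.
After the first batch: Gamma(14 + 114, 11 + 18) = Gamma(128, 29).
Total count: 12 + 5 + 13 + 6 + 9 + 3 + 7 + 11 + 7 = 73.
Total exposure: 9 days.
After the second batch: Gamma(128 + 73, 29 + 9) = Gamma(201, 38).
The posterior predictive for a window of length T is Negative Binomial with variance T·α'·(β'+T)/β'² = 2·201·40/1444 = 4020/361.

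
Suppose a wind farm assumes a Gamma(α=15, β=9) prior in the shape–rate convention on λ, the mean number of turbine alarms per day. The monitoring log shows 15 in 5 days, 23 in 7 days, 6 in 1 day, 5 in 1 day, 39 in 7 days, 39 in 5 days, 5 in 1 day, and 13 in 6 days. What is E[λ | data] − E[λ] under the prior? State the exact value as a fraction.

Total count: 15 + 23 + 6 + 5 + 39 + 39 + 5 + 13 = 145.
Total exposure: 5 + 7 + 1 + 1 + 7 + 5 + 1 + 6 = 33 days.
Posterior: α' = 15 + 145 = 160, β' = 9 + 33 = 42.
Posterior mean = 160/42 = 80/21; prior mean = 15/9 = 5/3. Difference = 80/21 − 5/3 = 15/7.

15/7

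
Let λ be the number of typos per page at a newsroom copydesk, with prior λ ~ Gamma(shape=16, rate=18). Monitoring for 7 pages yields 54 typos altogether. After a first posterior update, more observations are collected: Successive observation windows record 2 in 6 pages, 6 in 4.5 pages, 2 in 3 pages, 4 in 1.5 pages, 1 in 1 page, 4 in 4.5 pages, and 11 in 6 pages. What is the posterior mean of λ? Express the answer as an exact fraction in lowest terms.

200/103

Total count 54 over total exposure 7 pages.
After the first batch: Gamma(16 + 54, 18 + 7) = Gamma(70, 25).
Total count: 2 + 6 + 2 + 4 + 1 + 4 + 11 = 30.
Total exposure: 6 + 4.5 + 3 + 1.5 + 1 + 4.5 + 6 = 26.5 pages.
After the second batch: Gamma(70 + 30, 25 + 26.5) = Gamma(100, 103/2).
Posterior mean = α'/β' = 100/(103/2) = 200/103.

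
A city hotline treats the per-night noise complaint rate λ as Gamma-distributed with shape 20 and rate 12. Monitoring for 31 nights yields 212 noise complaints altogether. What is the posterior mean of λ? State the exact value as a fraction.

Total count 212 over total exposure 31 nights.
Posterior: α' = 20 + 212 = 232, β' = 12 + 31 = 43.
Posterior mean = α'/β' = 232/43.

232/43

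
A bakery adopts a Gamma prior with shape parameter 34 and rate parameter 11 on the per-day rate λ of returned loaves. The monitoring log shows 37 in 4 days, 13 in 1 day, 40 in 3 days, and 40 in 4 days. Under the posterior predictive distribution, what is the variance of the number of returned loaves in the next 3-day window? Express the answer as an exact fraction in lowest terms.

Total count: 37 + 13 + 40 + 40 = 130.
Total exposure: 4 + 1 + 3 + 4 = 12 days.
The Gamma prior is conjugate for the Poisson rate, so λ | data ~ Gamma(34+130, 11+12) = Gamma(164, 23).
The posterior predictive for a window of length T is Negative Binomial with variance T·α'·(β'+T)/β'² = 3·164·26/529 = 12792/529.

12792/529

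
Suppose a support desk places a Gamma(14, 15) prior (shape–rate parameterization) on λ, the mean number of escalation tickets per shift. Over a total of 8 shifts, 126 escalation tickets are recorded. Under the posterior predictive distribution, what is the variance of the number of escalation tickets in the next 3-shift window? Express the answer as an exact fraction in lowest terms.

10920/529

Total count 126 over total exposure 8 shifts.
Gamma(α, β) with Poisson data over total exposure Σt gives posterior Gamma(α+Σx, β+Σt) = Gamma(140, 23).
The posterior predictive for a window of length T is Negative Binomial with variance T·α'·(β'+T)/β'² = 3·140·26/529 = 10920/529.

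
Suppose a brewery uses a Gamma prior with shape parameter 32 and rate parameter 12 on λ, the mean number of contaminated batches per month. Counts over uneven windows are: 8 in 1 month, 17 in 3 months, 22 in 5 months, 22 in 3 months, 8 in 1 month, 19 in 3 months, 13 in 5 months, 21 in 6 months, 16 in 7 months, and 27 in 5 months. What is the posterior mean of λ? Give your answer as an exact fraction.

Total count: 8 + 17 + 22 + 22 + 8 + 19 + 13 + 21 + 16 + 27 = 173.
Total exposure: 1 + 3 + 5 + 3 + 1 + 3 + 5 + 6 + 7 + 5 = 39 months.
The Gamma prior is conjugate for the Poisson rate, so λ | data ~ Gamma(32+173, 12+39) = Gamma(205, 51).
Posterior mean = α'/β' = 205/51.

205/51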